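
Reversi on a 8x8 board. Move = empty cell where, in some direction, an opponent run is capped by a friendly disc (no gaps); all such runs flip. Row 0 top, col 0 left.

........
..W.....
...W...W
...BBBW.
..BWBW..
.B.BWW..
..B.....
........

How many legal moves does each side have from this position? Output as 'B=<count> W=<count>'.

Answer: B=9 W=7

Derivation:
-- B to move --
(0,1): flips 2 -> legal
(0,2): no bracket -> illegal
(0,3): no bracket -> illegal
(1,1): no bracket -> illegal
(1,3): flips 1 -> legal
(1,4): no bracket -> illegal
(1,6): no bracket -> illegal
(1,7): no bracket -> illegal
(2,1): no bracket -> illegal
(2,2): no bracket -> illegal
(2,4): no bracket -> illegal
(2,5): no bracket -> illegal
(2,6): no bracket -> illegal
(3,2): no bracket -> illegal
(3,7): flips 1 -> legal
(4,6): flips 1 -> legal
(4,7): no bracket -> illegal
(5,2): flips 1 -> legal
(5,6): flips 3 -> legal
(6,3): no bracket -> illegal
(6,4): flips 1 -> legal
(6,5): flips 2 -> legal
(6,6): flips 1 -> legal
B mobility = 9
-- W to move --
(2,2): flips 2 -> legal
(2,4): flips 2 -> legal
(2,5): flips 2 -> legal
(2,6): no bracket -> illegal
(3,1): no bracket -> illegal
(3,2): flips 3 -> legal
(4,0): no bracket -> illegal
(4,1): flips 1 -> legal
(4,6): no bracket -> illegal
(5,0): no bracket -> illegal
(5,2): flips 1 -> legal
(6,0): no bracket -> illegal
(6,1): no bracket -> illegal
(6,3): flips 1 -> legal
(6,4): no bracket -> illegal
(7,1): no bracket -> illegal
(7,2): no bracket -> illegal
(7,3): no bracket -> illegal
W mobility = 7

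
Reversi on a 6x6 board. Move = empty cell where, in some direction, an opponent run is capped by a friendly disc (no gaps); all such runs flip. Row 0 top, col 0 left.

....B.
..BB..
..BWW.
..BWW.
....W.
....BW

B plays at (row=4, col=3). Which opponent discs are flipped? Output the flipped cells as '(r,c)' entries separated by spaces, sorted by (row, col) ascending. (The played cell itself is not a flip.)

Answer: (2,3) (3,3)

Derivation:
Dir NW: first cell 'B' (not opp) -> no flip
Dir N: opp run (3,3) (2,3) capped by B -> flip
Dir NE: opp run (3,4), next='.' -> no flip
Dir W: first cell '.' (not opp) -> no flip
Dir E: opp run (4,4), next='.' -> no flip
Dir SW: first cell '.' (not opp) -> no flip
Dir S: first cell '.' (not opp) -> no flip
Dir SE: first cell 'B' (not opp) -> no flip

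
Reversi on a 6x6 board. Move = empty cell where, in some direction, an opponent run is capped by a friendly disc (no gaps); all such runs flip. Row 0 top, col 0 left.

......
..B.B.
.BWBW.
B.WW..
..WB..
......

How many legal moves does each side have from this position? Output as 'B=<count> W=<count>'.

-- B to move --
(1,1): no bracket -> illegal
(1,3): no bracket -> illegal
(1,5): no bracket -> illegal
(2,5): flips 1 -> legal
(3,1): no bracket -> illegal
(3,4): flips 1 -> legal
(3,5): no bracket -> illegal
(4,1): flips 2 -> legal
(4,4): no bracket -> illegal
(5,1): no bracket -> illegal
(5,2): flips 3 -> legal
(5,3): no bracket -> illegal
B mobility = 4
-- W to move --
(0,1): no bracket -> illegal
(0,2): flips 1 -> legal
(0,3): no bracket -> illegal
(0,4): flips 1 -> legal
(0,5): flips 2 -> legal
(1,0): flips 1 -> legal
(1,1): no bracket -> illegal
(1,3): flips 1 -> legal
(1,5): no bracket -> illegal
(2,0): flips 1 -> legal
(2,5): no bracket -> illegal
(3,1): no bracket -> illegal
(3,4): no bracket -> illegal
(4,0): no bracket -> illegal
(4,1): no bracket -> illegal
(4,4): flips 1 -> legal
(5,2): no bracket -> illegal
(5,3): flips 1 -> legal
(5,4): flips 1 -> legal
W mobility = 9

Answer: B=4 W=9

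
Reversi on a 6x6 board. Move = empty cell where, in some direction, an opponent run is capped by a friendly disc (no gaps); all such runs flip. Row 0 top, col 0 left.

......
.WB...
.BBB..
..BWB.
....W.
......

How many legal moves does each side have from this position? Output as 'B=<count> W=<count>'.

Answer: B=6 W=4

Derivation:
-- B to move --
(0,0): flips 1 -> legal
(0,1): flips 1 -> legal
(0,2): no bracket -> illegal
(1,0): flips 1 -> legal
(2,0): no bracket -> illegal
(2,4): no bracket -> illegal
(3,5): no bracket -> illegal
(4,2): no bracket -> illegal
(4,3): flips 1 -> legal
(4,5): no bracket -> illegal
(5,3): no bracket -> illegal
(5,4): flips 1 -> legal
(5,5): flips 2 -> legal
B mobility = 6
-- W to move --
(0,1): no bracket -> illegal
(0,2): no bracket -> illegal
(0,3): no bracket -> illegal
(1,0): no bracket -> illegal
(1,3): flips 2 -> legal
(1,4): no bracket -> illegal
(2,0): no bracket -> illegal
(2,4): flips 1 -> legal
(2,5): no bracket -> illegal
(3,0): no bracket -> illegal
(3,1): flips 2 -> legal
(3,5): flips 1 -> legal
(4,1): no bracket -> illegal
(4,2): no bracket -> illegal
(4,3): no bracket -> illegal
(4,5): no bracket -> illegal
W mobility = 4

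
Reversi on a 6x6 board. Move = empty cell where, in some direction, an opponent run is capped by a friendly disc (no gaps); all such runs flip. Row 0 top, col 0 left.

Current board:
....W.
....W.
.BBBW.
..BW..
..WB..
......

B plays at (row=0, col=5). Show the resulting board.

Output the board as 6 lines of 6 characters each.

Place B at (0,5); scan 8 dirs for brackets.
Dir NW: edge -> no flip
Dir N: edge -> no flip
Dir NE: edge -> no flip
Dir W: opp run (0,4), next='.' -> no flip
Dir E: edge -> no flip
Dir SW: opp run (1,4) capped by B -> flip
Dir S: first cell '.' (not opp) -> no flip
Dir SE: edge -> no flip
All flips: (1,4)

Answer: ....WB
....B.
.BBBW.
..BW..
..WB..
......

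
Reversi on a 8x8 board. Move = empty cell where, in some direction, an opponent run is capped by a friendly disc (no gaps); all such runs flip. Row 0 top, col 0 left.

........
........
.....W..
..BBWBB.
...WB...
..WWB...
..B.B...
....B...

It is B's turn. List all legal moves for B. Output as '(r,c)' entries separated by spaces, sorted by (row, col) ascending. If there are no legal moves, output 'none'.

(1,4): flips 1 -> legal
(1,5): flips 1 -> legal
(1,6): no bracket -> illegal
(2,3): no bracket -> illegal
(2,4): flips 1 -> legal
(2,6): no bracket -> illegal
(4,1): no bracket -> illegal
(4,2): flips 3 -> legal
(4,5): no bracket -> illegal
(5,1): flips 2 -> legal
(6,1): no bracket -> illegal
(6,3): flips 2 -> legal

Answer: (1,4) (1,5) (2,4) (4,2) (5,1) (6,3)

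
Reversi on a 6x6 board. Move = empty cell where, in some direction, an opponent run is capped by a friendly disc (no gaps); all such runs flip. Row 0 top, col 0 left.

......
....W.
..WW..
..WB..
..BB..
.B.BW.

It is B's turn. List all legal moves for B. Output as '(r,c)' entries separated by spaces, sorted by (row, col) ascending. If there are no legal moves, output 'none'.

(0,3): no bracket -> illegal
(0,4): no bracket -> illegal
(0,5): no bracket -> illegal
(1,1): flips 1 -> legal
(1,2): flips 2 -> legal
(1,3): flips 1 -> legal
(1,5): no bracket -> illegal
(2,1): flips 1 -> legal
(2,4): no bracket -> illegal
(2,5): no bracket -> illegal
(3,1): flips 1 -> legal
(3,4): no bracket -> illegal
(4,1): no bracket -> illegal
(4,4): no bracket -> illegal
(4,5): no bracket -> illegal
(5,5): flips 1 -> legal

Answer: (1,1) (1,2) (1,3) (2,1) (3,1) (5,5)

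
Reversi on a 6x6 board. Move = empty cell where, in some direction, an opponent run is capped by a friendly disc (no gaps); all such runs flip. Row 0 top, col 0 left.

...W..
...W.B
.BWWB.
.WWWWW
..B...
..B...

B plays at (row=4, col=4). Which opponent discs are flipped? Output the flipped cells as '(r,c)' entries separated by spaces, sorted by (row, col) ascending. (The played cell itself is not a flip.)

Answer: (3,4)

Derivation:
Dir NW: opp run (3,3) (2,2), next='.' -> no flip
Dir N: opp run (3,4) capped by B -> flip
Dir NE: opp run (3,5), next=edge -> no flip
Dir W: first cell '.' (not opp) -> no flip
Dir E: first cell '.' (not opp) -> no flip
Dir SW: first cell '.' (not opp) -> no flip
Dir S: first cell '.' (not opp) -> no flip
Dir SE: first cell '.' (not opp) -> no flip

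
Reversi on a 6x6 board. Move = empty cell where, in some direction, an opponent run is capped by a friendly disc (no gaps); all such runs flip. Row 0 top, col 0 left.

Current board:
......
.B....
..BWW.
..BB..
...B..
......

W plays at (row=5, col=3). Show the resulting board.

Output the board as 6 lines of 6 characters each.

Answer: ......
.B....
..BWW.
..BW..
...W..
...W..

Derivation:
Place W at (5,3); scan 8 dirs for brackets.
Dir NW: first cell '.' (not opp) -> no flip
Dir N: opp run (4,3) (3,3) capped by W -> flip
Dir NE: first cell '.' (not opp) -> no flip
Dir W: first cell '.' (not opp) -> no flip
Dir E: first cell '.' (not opp) -> no flip
Dir SW: edge -> no flip
Dir S: edge -> no flip
Dir SE: edge -> no flip
All flips: (3,3) (4,3)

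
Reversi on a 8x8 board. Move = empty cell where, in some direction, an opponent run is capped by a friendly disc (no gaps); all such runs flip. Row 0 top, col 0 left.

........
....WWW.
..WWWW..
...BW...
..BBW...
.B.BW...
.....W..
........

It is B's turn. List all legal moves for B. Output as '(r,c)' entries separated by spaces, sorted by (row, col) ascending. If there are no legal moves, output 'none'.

Answer: (0,6) (0,7) (1,1) (1,3) (3,5) (4,5) (5,5) (7,6)

Derivation:
(0,3): no bracket -> illegal
(0,4): no bracket -> illegal
(0,5): no bracket -> illegal
(0,6): flips 2 -> legal
(0,7): flips 3 -> legal
(1,1): flips 1 -> legal
(1,2): no bracket -> illegal
(1,3): flips 1 -> legal
(1,7): no bracket -> illegal
(2,1): no bracket -> illegal
(2,6): no bracket -> illegal
(2,7): no bracket -> illegal
(3,1): no bracket -> illegal
(3,2): no bracket -> illegal
(3,5): flips 2 -> legal
(3,6): no bracket -> illegal
(4,5): flips 1 -> legal
(5,5): flips 2 -> legal
(5,6): no bracket -> illegal
(6,3): no bracket -> illegal
(6,4): no bracket -> illegal
(6,6): no bracket -> illegal
(7,4): no bracket -> illegal
(7,5): no bracket -> illegal
(7,6): flips 2 -> legal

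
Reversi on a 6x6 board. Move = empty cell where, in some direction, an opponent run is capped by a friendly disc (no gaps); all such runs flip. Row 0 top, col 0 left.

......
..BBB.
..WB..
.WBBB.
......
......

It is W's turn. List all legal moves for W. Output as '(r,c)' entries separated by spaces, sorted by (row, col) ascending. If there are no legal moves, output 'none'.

Answer: (0,2) (0,4) (2,4) (3,5) (4,2) (4,4)

Derivation:
(0,1): no bracket -> illegal
(0,2): flips 1 -> legal
(0,3): no bracket -> illegal
(0,4): flips 1 -> legal
(0,5): no bracket -> illegal
(1,1): no bracket -> illegal
(1,5): no bracket -> illegal
(2,1): no bracket -> illegal
(2,4): flips 1 -> legal
(2,5): no bracket -> illegal
(3,5): flips 3 -> legal
(4,1): no bracket -> illegal
(4,2): flips 1 -> legal
(4,3): no bracket -> illegal
(4,4): flips 1 -> legal
(4,5): no bracket -> illegal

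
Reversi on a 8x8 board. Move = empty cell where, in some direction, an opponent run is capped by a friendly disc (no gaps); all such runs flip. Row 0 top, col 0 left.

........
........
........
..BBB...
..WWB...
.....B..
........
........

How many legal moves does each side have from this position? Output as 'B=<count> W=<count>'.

-- B to move --
(3,1): no bracket -> illegal
(4,1): flips 2 -> legal
(5,1): flips 1 -> legal
(5,2): flips 2 -> legal
(5,3): flips 1 -> legal
(5,4): flips 1 -> legal
B mobility = 5
-- W to move --
(2,1): flips 1 -> legal
(2,2): flips 1 -> legal
(2,3): flips 1 -> legal
(2,4): flips 1 -> legal
(2,5): flips 1 -> legal
(3,1): no bracket -> illegal
(3,5): no bracket -> illegal
(4,1): no bracket -> illegal
(4,5): flips 1 -> legal
(4,6): no bracket -> illegal
(5,3): no bracket -> illegal
(5,4): no bracket -> illegal
(5,6): no bracket -> illegal
(6,4): no bracket -> illegal
(6,5): no bracket -> illegal
(6,6): no bracket -> illegal
W mobility = 6

Answer: B=5 W=6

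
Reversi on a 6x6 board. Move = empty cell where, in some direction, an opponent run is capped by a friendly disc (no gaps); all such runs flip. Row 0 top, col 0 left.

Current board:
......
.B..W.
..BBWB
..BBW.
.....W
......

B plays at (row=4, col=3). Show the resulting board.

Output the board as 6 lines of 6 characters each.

Answer: ......
.B..W.
..BBWB
..BBB.
...B.W
......

Derivation:
Place B at (4,3); scan 8 dirs for brackets.
Dir NW: first cell 'B' (not opp) -> no flip
Dir N: first cell 'B' (not opp) -> no flip
Dir NE: opp run (3,4) capped by B -> flip
Dir W: first cell '.' (not opp) -> no flip
Dir E: first cell '.' (not opp) -> no flip
Dir SW: first cell '.' (not opp) -> no flip
Dir S: first cell '.' (not opp) -> no flip
Dir SE: first cell '.' (not opp) -> no flip
All flips: (3,4)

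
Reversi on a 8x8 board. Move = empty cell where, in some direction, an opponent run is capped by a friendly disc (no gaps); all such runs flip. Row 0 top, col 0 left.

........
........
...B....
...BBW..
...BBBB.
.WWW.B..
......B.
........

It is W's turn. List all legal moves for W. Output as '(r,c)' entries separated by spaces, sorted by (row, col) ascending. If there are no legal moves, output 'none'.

Answer: (1,3) (2,5) (3,2) (5,7) (6,5)

Derivation:
(1,2): no bracket -> illegal
(1,3): flips 3 -> legal
(1,4): no bracket -> illegal
(2,2): no bracket -> illegal
(2,4): no bracket -> illegal
(2,5): flips 2 -> legal
(3,2): flips 2 -> legal
(3,6): no bracket -> illegal
(3,7): no bracket -> illegal
(4,2): no bracket -> illegal
(4,7): no bracket -> illegal
(5,4): no bracket -> illegal
(5,6): no bracket -> illegal
(5,7): flips 1 -> legal
(6,4): no bracket -> illegal
(6,5): flips 2 -> legal
(6,7): no bracket -> illegal
(7,5): no bracket -> illegal
(7,6): no bracket -> illegal
(7,7): no bracket -> illegal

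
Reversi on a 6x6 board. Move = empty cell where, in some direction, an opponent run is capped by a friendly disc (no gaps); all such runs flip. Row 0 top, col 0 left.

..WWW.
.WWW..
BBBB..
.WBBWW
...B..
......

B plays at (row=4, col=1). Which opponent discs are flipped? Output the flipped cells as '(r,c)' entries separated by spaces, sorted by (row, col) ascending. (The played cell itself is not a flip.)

Answer: (3,1)

Derivation:
Dir NW: first cell '.' (not opp) -> no flip
Dir N: opp run (3,1) capped by B -> flip
Dir NE: first cell 'B' (not opp) -> no flip
Dir W: first cell '.' (not opp) -> no flip
Dir E: first cell '.' (not opp) -> no flip
Dir SW: first cell '.' (not opp) -> no flip
Dir S: first cell '.' (not opp) -> no flip
Dir SE: first cell '.' (not opp) -> no flip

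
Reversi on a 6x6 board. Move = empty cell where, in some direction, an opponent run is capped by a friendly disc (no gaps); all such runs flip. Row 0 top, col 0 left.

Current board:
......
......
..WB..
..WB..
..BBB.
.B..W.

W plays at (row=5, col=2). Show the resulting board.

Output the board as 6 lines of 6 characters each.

Answer: ......
......
..WB..
..WB..
..WBB.
.BW.W.

Derivation:
Place W at (5,2); scan 8 dirs for brackets.
Dir NW: first cell '.' (not opp) -> no flip
Dir N: opp run (4,2) capped by W -> flip
Dir NE: opp run (4,3), next='.' -> no flip
Dir W: opp run (5,1), next='.' -> no flip
Dir E: first cell '.' (not opp) -> no flip
Dir SW: edge -> no flip
Dir S: edge -> no flip
Dir SE: edge -> no flip
All flips: (4,2)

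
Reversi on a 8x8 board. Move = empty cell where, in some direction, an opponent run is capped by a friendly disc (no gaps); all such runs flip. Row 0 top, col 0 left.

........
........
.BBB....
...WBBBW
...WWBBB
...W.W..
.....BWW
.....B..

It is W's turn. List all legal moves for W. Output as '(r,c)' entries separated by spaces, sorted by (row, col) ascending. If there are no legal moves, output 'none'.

Answer: (1,1) (1,3) (2,4) (2,5) (2,6) (5,7) (6,4)

Derivation:
(1,0): no bracket -> illegal
(1,1): flips 1 -> legal
(1,2): no bracket -> illegal
(1,3): flips 1 -> legal
(1,4): no bracket -> illegal
(2,0): no bracket -> illegal
(2,4): flips 1 -> legal
(2,5): flips 3 -> legal
(2,6): flips 1 -> legal
(2,7): no bracket -> illegal
(3,0): no bracket -> illegal
(3,1): no bracket -> illegal
(3,2): no bracket -> illegal
(5,4): no bracket -> illegal
(5,6): no bracket -> illegal
(5,7): flips 1 -> legal
(6,4): flips 1 -> legal
(7,4): no bracket -> illegal
(7,6): no bracket -> illegal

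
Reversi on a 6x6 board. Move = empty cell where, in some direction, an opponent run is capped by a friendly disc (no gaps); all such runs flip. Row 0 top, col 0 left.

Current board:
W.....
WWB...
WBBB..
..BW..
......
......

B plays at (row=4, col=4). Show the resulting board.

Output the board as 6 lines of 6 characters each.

Answer: W.....
WWB...
WBBB..
..BB..
....B.
......

Derivation:
Place B at (4,4); scan 8 dirs for brackets.
Dir NW: opp run (3,3) capped by B -> flip
Dir N: first cell '.' (not opp) -> no flip
Dir NE: first cell '.' (not opp) -> no flip
Dir W: first cell '.' (not opp) -> no flip
Dir E: first cell '.' (not opp) -> no flip
Dir SW: first cell '.' (not opp) -> no flip
Dir S: first cell '.' (not opp) -> no flip
Dir SE: first cell '.' (not opp) -> no flip
All flips: (3,3)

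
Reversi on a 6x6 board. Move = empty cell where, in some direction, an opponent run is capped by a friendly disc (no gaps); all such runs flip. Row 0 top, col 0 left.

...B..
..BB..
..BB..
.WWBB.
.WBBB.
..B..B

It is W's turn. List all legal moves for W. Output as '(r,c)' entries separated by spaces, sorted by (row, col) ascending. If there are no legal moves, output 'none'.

(0,1): no bracket -> illegal
(0,2): flips 2 -> legal
(0,4): flips 2 -> legal
(1,1): no bracket -> illegal
(1,4): flips 1 -> legal
(2,1): no bracket -> illegal
(2,4): no bracket -> illegal
(2,5): no bracket -> illegal
(3,5): flips 2 -> legal
(4,5): flips 3 -> legal
(5,1): no bracket -> illegal
(5,3): flips 1 -> legal
(5,4): flips 1 -> legal

Answer: (0,2) (0,4) (1,4) (3,5) (4,5) (5,3) (5,4)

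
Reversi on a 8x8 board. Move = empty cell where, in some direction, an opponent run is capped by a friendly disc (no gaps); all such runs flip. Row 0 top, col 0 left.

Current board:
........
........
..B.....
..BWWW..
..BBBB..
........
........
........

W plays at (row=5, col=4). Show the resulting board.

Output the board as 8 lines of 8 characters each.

Answer: ........
........
..B.....
..BWWW..
..BBWB..
....W...
........
........

Derivation:
Place W at (5,4); scan 8 dirs for brackets.
Dir NW: opp run (4,3) (3,2), next='.' -> no flip
Dir N: opp run (4,4) capped by W -> flip
Dir NE: opp run (4,5), next='.' -> no flip
Dir W: first cell '.' (not opp) -> no flip
Dir E: first cell '.' (not opp) -> no flip
Dir SW: first cell '.' (not opp) -> no flip
Dir S: first cell '.' (not opp) -> no flip
Dir SE: first cell '.' (not opp) -> no flip
All flips: (4,4)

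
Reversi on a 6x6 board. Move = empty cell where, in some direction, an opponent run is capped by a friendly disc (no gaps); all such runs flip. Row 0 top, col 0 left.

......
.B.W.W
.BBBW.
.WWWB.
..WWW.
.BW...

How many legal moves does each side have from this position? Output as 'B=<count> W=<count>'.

Answer: B=10 W=9

Derivation:
-- B to move --
(0,2): no bracket -> illegal
(0,3): flips 1 -> legal
(0,4): flips 1 -> legal
(0,5): no bracket -> illegal
(1,2): no bracket -> illegal
(1,4): flips 1 -> legal
(2,0): no bracket -> illegal
(2,5): flips 1 -> legal
(3,0): flips 3 -> legal
(3,5): no bracket -> illegal
(4,0): flips 1 -> legal
(4,1): flips 2 -> legal
(4,5): no bracket -> illegal
(5,3): flips 3 -> legal
(5,4): flips 3 -> legal
(5,5): flips 2 -> legal
B mobility = 10
-- W to move --
(0,0): flips 2 -> legal
(0,1): flips 2 -> legal
(0,2): no bracket -> illegal
(1,0): flips 1 -> legal
(1,2): flips 1 -> legal
(1,4): flips 1 -> legal
(2,0): flips 3 -> legal
(2,5): flips 1 -> legal
(3,0): no bracket -> illegal
(3,5): flips 1 -> legal
(4,0): no bracket -> illegal
(4,1): no bracket -> illegal
(4,5): no bracket -> illegal
(5,0): flips 1 -> legal
W mobility = 9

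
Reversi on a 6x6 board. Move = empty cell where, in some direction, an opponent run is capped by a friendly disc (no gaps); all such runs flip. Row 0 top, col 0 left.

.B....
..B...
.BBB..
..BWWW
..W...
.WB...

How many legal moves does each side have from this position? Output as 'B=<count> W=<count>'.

-- B to move --
(2,4): no bracket -> illegal
(2,5): no bracket -> illegal
(3,1): no bracket -> illegal
(4,0): no bracket -> illegal
(4,1): no bracket -> illegal
(4,3): flips 1 -> legal
(4,4): flips 1 -> legal
(4,5): flips 1 -> legal
(5,0): flips 1 -> legal
(5,3): no bracket -> illegal
B mobility = 4
-- W to move --
(0,0): no bracket -> illegal
(0,2): flips 3 -> legal
(0,3): no bracket -> illegal
(1,0): no bracket -> illegal
(1,1): flips 1 -> legal
(1,3): flips 1 -> legal
(1,4): no bracket -> illegal
(2,0): no bracket -> illegal
(2,4): no bracket -> illegal
(3,0): no bracket -> illegal
(3,1): flips 1 -> legal
(4,1): no bracket -> illegal
(4,3): no bracket -> illegal
(5,3): flips 1 -> legal
W mobility = 5

Answer: B=4 W=5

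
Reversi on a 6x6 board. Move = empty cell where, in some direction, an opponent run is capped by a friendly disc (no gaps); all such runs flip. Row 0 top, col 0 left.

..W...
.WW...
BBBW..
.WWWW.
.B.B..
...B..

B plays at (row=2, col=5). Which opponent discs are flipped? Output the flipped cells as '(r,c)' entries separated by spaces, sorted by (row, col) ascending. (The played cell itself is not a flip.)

Answer: (3,4)

Derivation:
Dir NW: first cell '.' (not opp) -> no flip
Dir N: first cell '.' (not opp) -> no flip
Dir NE: edge -> no flip
Dir W: first cell '.' (not opp) -> no flip
Dir E: edge -> no flip
Dir SW: opp run (3,4) capped by B -> flip
Dir S: first cell '.' (not opp) -> no flip
Dir SE: edge -> no flip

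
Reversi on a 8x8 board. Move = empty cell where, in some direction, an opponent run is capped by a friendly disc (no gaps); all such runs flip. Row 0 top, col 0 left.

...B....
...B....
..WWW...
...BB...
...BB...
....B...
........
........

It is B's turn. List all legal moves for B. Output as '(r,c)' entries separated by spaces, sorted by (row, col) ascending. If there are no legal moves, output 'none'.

Answer: (1,1) (1,2) (1,4) (1,5) (3,1) (3,5)

Derivation:
(1,1): flips 1 -> legal
(1,2): flips 1 -> legal
(1,4): flips 1 -> legal
(1,5): flips 1 -> legal
(2,1): no bracket -> illegal
(2,5): no bracket -> illegal
(3,1): flips 1 -> legal
(3,2): no bracket -> illegal
(3,5): flips 1 -> legal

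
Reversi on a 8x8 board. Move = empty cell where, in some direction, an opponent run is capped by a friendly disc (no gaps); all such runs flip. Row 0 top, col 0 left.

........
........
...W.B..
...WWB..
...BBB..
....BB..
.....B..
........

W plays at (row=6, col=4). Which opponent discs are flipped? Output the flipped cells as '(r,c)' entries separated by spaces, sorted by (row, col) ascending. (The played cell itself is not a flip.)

Dir NW: first cell '.' (not opp) -> no flip
Dir N: opp run (5,4) (4,4) capped by W -> flip
Dir NE: opp run (5,5), next='.' -> no flip
Dir W: first cell '.' (not opp) -> no flip
Dir E: opp run (6,5), next='.' -> no flip
Dir SW: first cell '.' (not opp) -> no flip
Dir S: first cell '.' (not opp) -> no flip
Dir SE: first cell '.' (not opp) -> no flip

Answer: (4,4) (5,4)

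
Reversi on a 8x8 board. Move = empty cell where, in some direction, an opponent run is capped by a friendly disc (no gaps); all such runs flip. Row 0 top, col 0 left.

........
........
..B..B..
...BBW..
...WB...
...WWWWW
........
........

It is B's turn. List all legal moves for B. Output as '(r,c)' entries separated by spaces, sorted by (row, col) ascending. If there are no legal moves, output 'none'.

Answer: (2,6) (3,6) (4,2) (4,5) (5,2) (6,2) (6,3) (6,4) (6,6)

Derivation:
(2,4): no bracket -> illegal
(2,6): flips 1 -> legal
(3,2): no bracket -> illegal
(3,6): flips 1 -> legal
(4,2): flips 1 -> legal
(4,5): flips 1 -> legal
(4,6): no bracket -> illegal
(4,7): no bracket -> illegal
(5,2): flips 1 -> legal
(6,2): flips 1 -> legal
(6,3): flips 2 -> legal
(6,4): flips 1 -> legal
(6,5): no bracket -> illegal
(6,6): flips 1 -> legal
(6,7): no bracket -> illegal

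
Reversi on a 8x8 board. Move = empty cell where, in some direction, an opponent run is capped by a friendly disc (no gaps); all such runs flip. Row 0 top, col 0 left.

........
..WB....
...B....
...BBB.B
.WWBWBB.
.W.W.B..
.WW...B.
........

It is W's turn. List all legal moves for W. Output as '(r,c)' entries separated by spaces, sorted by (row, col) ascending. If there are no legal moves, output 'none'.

(0,2): no bracket -> illegal
(0,3): flips 4 -> legal
(0,4): no bracket -> illegal
(1,4): flips 1 -> legal
(2,2): flips 1 -> legal
(2,4): flips 2 -> legal
(2,5): no bracket -> illegal
(2,6): flips 1 -> legal
(2,7): no bracket -> illegal
(3,2): no bracket -> illegal
(3,6): no bracket -> illegal
(4,7): flips 2 -> legal
(5,2): no bracket -> illegal
(5,4): no bracket -> illegal
(5,6): flips 3 -> legal
(5,7): no bracket -> illegal
(6,4): no bracket -> illegal
(6,5): no bracket -> illegal
(6,7): no bracket -> illegal
(7,5): no bracket -> illegal
(7,6): no bracket -> illegal
(7,7): flips 2 -> legal

Answer: (0,3) (1,4) (2,2) (2,4) (2,6) (4,7) (5,6) (7,7)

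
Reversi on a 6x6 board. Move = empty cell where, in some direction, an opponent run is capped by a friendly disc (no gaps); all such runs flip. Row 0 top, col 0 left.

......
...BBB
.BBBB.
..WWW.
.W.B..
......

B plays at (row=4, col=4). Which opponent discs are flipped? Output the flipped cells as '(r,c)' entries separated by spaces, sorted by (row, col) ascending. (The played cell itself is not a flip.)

Answer: (3,3) (3,4)

Derivation:
Dir NW: opp run (3,3) capped by B -> flip
Dir N: opp run (3,4) capped by B -> flip
Dir NE: first cell '.' (not opp) -> no flip
Dir W: first cell 'B' (not opp) -> no flip
Dir E: first cell '.' (not opp) -> no flip
Dir SW: first cell '.' (not opp) -> no flip
Dir S: first cell '.' (not opp) -> no flip
Dir SE: first cell '.' (not opp) -> no flip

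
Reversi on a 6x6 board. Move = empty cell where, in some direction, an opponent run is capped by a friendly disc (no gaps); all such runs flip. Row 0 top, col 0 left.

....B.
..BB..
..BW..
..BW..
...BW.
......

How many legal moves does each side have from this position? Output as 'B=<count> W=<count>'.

Answer: B=5 W=8

Derivation:
-- B to move --
(1,4): flips 1 -> legal
(2,4): flips 1 -> legal
(3,4): flips 2 -> legal
(3,5): no bracket -> illegal
(4,2): no bracket -> illegal
(4,5): flips 1 -> legal
(5,3): no bracket -> illegal
(5,4): no bracket -> illegal
(5,5): flips 2 -> legal
B mobility = 5
-- W to move --
(0,1): flips 1 -> legal
(0,2): no bracket -> illegal
(0,3): flips 1 -> legal
(0,5): no bracket -> illegal
(1,1): flips 1 -> legal
(1,4): no bracket -> illegal
(1,5): no bracket -> illegal
(2,1): flips 1 -> legal
(2,4): no bracket -> illegal
(3,1): flips 1 -> legal
(3,4): no bracket -> illegal
(4,1): flips 1 -> legal
(4,2): flips 1 -> legal
(5,2): no bracket -> illegal
(5,3): flips 1 -> legal
(5,4): no bracket -> illegal
W mobility = 8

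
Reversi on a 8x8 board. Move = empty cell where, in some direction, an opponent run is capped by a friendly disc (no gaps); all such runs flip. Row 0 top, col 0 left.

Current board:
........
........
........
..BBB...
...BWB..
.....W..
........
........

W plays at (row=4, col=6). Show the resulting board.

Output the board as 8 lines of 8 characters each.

Place W at (4,6); scan 8 dirs for brackets.
Dir NW: first cell '.' (not opp) -> no flip
Dir N: first cell '.' (not opp) -> no flip
Dir NE: first cell '.' (not opp) -> no flip
Dir W: opp run (4,5) capped by W -> flip
Dir E: first cell '.' (not opp) -> no flip
Dir SW: first cell 'W' (not opp) -> no flip
Dir S: first cell '.' (not opp) -> no flip
Dir SE: first cell '.' (not opp) -> no flip
All flips: (4,5)

Answer: ........
........
........
..BBB...
...BWWW.
.....W..
........
........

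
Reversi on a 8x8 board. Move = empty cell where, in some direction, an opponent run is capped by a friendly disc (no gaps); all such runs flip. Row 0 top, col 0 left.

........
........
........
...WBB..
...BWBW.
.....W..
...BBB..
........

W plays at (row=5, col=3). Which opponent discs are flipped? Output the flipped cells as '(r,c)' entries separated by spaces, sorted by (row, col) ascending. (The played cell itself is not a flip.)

Dir NW: first cell '.' (not opp) -> no flip
Dir N: opp run (4,3) capped by W -> flip
Dir NE: first cell 'W' (not opp) -> no flip
Dir W: first cell '.' (not opp) -> no flip
Dir E: first cell '.' (not opp) -> no flip
Dir SW: first cell '.' (not opp) -> no flip
Dir S: opp run (6,3), next='.' -> no flip
Dir SE: opp run (6,4), next='.' -> no flip

Answer: (4,3)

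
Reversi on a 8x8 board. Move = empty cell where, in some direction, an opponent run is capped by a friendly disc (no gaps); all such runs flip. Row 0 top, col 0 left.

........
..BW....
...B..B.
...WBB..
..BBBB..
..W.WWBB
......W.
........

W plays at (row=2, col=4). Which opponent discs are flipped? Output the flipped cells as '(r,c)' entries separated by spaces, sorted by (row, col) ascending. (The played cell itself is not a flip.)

Dir NW: first cell 'W' (not opp) -> no flip
Dir N: first cell '.' (not opp) -> no flip
Dir NE: first cell '.' (not opp) -> no flip
Dir W: opp run (2,3), next='.' -> no flip
Dir E: first cell '.' (not opp) -> no flip
Dir SW: first cell 'W' (not opp) -> no flip
Dir S: opp run (3,4) (4,4) capped by W -> flip
Dir SE: opp run (3,5), next='.' -> no flip

Answer: (3,4) (4,4)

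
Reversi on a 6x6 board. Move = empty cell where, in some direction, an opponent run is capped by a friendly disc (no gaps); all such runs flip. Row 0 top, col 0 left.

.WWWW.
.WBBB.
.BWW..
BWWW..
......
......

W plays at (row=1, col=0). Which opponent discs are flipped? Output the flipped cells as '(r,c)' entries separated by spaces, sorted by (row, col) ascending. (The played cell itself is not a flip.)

Answer: (2,1)

Derivation:
Dir NW: edge -> no flip
Dir N: first cell '.' (not opp) -> no flip
Dir NE: first cell 'W' (not opp) -> no flip
Dir W: edge -> no flip
Dir E: first cell 'W' (not opp) -> no flip
Dir SW: edge -> no flip
Dir S: first cell '.' (not opp) -> no flip
Dir SE: opp run (2,1) capped by W -> flip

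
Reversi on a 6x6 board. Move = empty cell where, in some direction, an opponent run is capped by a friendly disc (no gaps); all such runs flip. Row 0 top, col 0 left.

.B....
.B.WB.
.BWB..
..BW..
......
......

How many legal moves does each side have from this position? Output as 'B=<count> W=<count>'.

Answer: B=5 W=6

Derivation:
-- B to move --
(0,2): no bracket -> illegal
(0,3): flips 1 -> legal
(0,4): no bracket -> illegal
(1,2): flips 2 -> legal
(2,4): no bracket -> illegal
(3,1): no bracket -> illegal
(3,4): flips 1 -> legal
(4,2): no bracket -> illegal
(4,3): flips 1 -> legal
(4,4): flips 2 -> legal
B mobility = 5
-- W to move --
(0,0): flips 1 -> legal
(0,2): no bracket -> illegal
(0,3): no bracket -> illegal
(0,4): no bracket -> illegal
(0,5): no bracket -> illegal
(1,0): no bracket -> illegal
(1,2): no bracket -> illegal
(1,5): flips 1 -> legal
(2,0): flips 1 -> legal
(2,4): flips 1 -> legal
(2,5): no bracket -> illegal
(3,0): no bracket -> illegal
(3,1): flips 1 -> legal
(3,4): no bracket -> illegal
(4,1): no bracket -> illegal
(4,2): flips 1 -> legal
(4,3): no bracket -> illegal
W mobility = 6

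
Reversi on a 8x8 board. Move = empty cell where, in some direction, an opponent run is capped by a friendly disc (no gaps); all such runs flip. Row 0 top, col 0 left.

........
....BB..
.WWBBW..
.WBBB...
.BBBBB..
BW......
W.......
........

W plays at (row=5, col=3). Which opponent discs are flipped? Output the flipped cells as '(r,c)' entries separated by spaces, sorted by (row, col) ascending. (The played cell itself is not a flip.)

Answer: (4,2)

Derivation:
Dir NW: opp run (4,2) capped by W -> flip
Dir N: opp run (4,3) (3,3) (2,3), next='.' -> no flip
Dir NE: opp run (4,4), next='.' -> no flip
Dir W: first cell '.' (not opp) -> no flip
Dir E: first cell '.' (not opp) -> no flip
Dir SW: first cell '.' (not opp) -> no flip
Dir S: first cell '.' (not opp) -> no flip
Dir SE: first cell '.' (not opp) -> no flip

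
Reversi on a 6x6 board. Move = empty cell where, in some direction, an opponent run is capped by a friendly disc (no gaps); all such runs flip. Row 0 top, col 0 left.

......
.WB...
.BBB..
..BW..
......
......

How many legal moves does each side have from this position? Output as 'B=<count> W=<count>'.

Answer: B=6 W=2

Derivation:
-- B to move --
(0,0): flips 1 -> legal
(0,1): flips 1 -> legal
(0,2): no bracket -> illegal
(1,0): flips 1 -> legal
(2,0): no bracket -> illegal
(2,4): no bracket -> illegal
(3,4): flips 1 -> legal
(4,2): no bracket -> illegal
(4,3): flips 1 -> legal
(4,4): flips 1 -> legal
B mobility = 6
-- W to move --
(0,1): no bracket -> illegal
(0,2): no bracket -> illegal
(0,3): no bracket -> illegal
(1,0): no bracket -> illegal
(1,3): flips 2 -> legal
(1,4): no bracket -> illegal
(2,0): no bracket -> illegal
(2,4): no bracket -> illegal
(3,0): no bracket -> illegal
(3,1): flips 2 -> legal
(3,4): no bracket -> illegal
(4,1): no bracket -> illegal
(4,2): no bracket -> illegal
(4,3): no bracket -> illegal
W mobility = 2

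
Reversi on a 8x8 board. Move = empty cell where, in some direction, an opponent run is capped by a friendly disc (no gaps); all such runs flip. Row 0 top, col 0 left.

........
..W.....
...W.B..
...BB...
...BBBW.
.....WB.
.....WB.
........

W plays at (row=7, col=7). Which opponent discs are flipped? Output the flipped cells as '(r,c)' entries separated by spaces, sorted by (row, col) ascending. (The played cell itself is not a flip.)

Answer: (6,6)

Derivation:
Dir NW: opp run (6,6) capped by W -> flip
Dir N: first cell '.' (not opp) -> no flip
Dir NE: edge -> no flip
Dir W: first cell '.' (not opp) -> no flip
Dir E: edge -> no flip
Dir SW: edge -> no flip
Dir S: edge -> no flip
Dir SE: edge -> no flip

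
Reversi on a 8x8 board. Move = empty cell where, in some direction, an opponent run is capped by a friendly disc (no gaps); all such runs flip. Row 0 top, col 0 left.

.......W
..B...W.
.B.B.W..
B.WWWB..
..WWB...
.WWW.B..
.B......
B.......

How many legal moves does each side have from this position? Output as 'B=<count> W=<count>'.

-- B to move --
(0,5): no bracket -> illegal
(0,6): no bracket -> illegal
(1,4): no bracket -> illegal
(1,5): flips 1 -> legal
(1,7): no bracket -> illegal
(2,2): flips 1 -> legal
(2,4): flips 1 -> legal
(2,6): no bracket -> illegal
(2,7): no bracket -> illegal
(3,1): flips 3 -> legal
(3,6): no bracket -> illegal
(4,0): no bracket -> illegal
(4,1): flips 4 -> legal
(4,5): flips 1 -> legal
(5,0): no bracket -> illegal
(5,4): flips 2 -> legal
(6,0): no bracket -> illegal
(6,2): flips 1 -> legal
(6,3): flips 3 -> legal
(6,4): no bracket -> illegal
B mobility = 9
-- W to move --
(0,1): flips 2 -> legal
(0,2): no bracket -> illegal
(0,3): no bracket -> illegal
(1,0): flips 1 -> legal
(1,1): no bracket -> illegal
(1,3): flips 1 -> legal
(1,4): flips 1 -> legal
(2,0): no bracket -> illegal
(2,2): no bracket -> illegal
(2,4): no bracket -> illegal
(2,6): flips 2 -> legal
(3,1): no bracket -> illegal
(3,6): flips 1 -> legal
(4,0): no bracket -> illegal
(4,1): no bracket -> illegal
(4,5): flips 2 -> legal
(4,6): no bracket -> illegal
(5,0): no bracket -> illegal
(5,4): flips 1 -> legal
(5,6): no bracket -> illegal
(6,0): no bracket -> illegal
(6,2): no bracket -> illegal
(6,4): no bracket -> illegal
(6,5): no bracket -> illegal
(6,6): flips 2 -> legal
(7,1): flips 1 -> legal
(7,2): no bracket -> illegal
W mobility = 10

Answer: B=9 W=10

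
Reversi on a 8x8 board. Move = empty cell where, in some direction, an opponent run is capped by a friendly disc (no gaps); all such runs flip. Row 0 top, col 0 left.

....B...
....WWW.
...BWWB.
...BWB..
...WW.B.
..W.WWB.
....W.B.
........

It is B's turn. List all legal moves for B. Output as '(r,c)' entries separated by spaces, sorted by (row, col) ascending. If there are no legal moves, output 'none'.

Answer: (0,5) (0,6) (1,3) (4,5) (5,3) (7,3) (7,4)

Derivation:
(0,3): no bracket -> illegal
(0,5): flips 3 -> legal
(0,6): flips 3 -> legal
(0,7): no bracket -> illegal
(1,3): flips 1 -> legal
(1,7): no bracket -> illegal
(2,7): no bracket -> illegal
(3,2): no bracket -> illegal
(3,6): no bracket -> illegal
(4,1): no bracket -> illegal
(4,2): no bracket -> illegal
(4,5): flips 1 -> legal
(5,1): no bracket -> illegal
(5,3): flips 4 -> legal
(6,1): no bracket -> illegal
(6,2): no bracket -> illegal
(6,3): no bracket -> illegal
(6,5): no bracket -> illegal
(7,3): flips 2 -> legal
(7,4): flips 6 -> legal
(7,5): no bracket -> illegal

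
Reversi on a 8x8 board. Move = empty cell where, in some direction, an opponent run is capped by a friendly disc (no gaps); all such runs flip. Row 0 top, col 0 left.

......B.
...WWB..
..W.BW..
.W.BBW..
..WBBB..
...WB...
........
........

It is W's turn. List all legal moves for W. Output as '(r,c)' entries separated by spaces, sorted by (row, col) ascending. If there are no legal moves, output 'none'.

Answer: (0,5) (1,6) (2,3) (3,2) (4,6) (5,2) (5,5) (6,4)

Derivation:
(0,4): no bracket -> illegal
(0,5): flips 1 -> legal
(0,7): no bracket -> illegal
(1,6): flips 1 -> legal
(1,7): no bracket -> illegal
(2,3): flips 3 -> legal
(2,6): no bracket -> illegal
(3,2): flips 2 -> legal
(3,6): no bracket -> illegal
(4,6): flips 3 -> legal
(5,2): flips 2 -> legal
(5,5): flips 4 -> legal
(5,6): no bracket -> illegal
(6,3): no bracket -> illegal
(6,4): flips 4 -> legal
(6,5): no bracket -> illegal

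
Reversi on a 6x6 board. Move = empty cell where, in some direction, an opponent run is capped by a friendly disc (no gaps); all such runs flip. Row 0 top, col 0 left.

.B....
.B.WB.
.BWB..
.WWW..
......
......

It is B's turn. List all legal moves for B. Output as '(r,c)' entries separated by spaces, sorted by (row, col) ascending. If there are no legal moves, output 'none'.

(0,2): no bracket -> illegal
(0,3): flips 1 -> legal
(0,4): no bracket -> illegal
(1,2): flips 1 -> legal
(2,0): no bracket -> illegal
(2,4): no bracket -> illegal
(3,0): no bracket -> illegal
(3,4): no bracket -> illegal
(4,0): no bracket -> illegal
(4,1): flips 2 -> legal
(4,2): no bracket -> illegal
(4,3): flips 2 -> legal
(4,4): flips 2 -> legal

Answer: (0,3) (1,2) (4,1) (4,3) (4,4)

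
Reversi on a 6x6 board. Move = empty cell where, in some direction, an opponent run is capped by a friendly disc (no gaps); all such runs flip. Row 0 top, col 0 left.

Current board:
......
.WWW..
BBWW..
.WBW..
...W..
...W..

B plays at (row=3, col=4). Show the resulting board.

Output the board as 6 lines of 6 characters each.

Place B at (3,4); scan 8 dirs for brackets.
Dir NW: opp run (2,3) (1,2), next='.' -> no flip
Dir N: first cell '.' (not opp) -> no flip
Dir NE: first cell '.' (not opp) -> no flip
Dir W: opp run (3,3) capped by B -> flip
Dir E: first cell '.' (not opp) -> no flip
Dir SW: opp run (4,3), next='.' -> no flip
Dir S: first cell '.' (not opp) -> no flip
Dir SE: first cell '.' (not opp) -> no flip
All flips: (3,3)

Answer: ......
.WWW..
BBWW..
.WBBB.
...W..
...W..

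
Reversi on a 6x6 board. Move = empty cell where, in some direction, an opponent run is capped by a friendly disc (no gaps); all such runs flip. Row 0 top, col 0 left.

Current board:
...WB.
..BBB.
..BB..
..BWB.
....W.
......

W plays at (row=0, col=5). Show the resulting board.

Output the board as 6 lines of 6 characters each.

Place W at (0,5); scan 8 dirs for brackets.
Dir NW: edge -> no flip
Dir N: edge -> no flip
Dir NE: edge -> no flip
Dir W: opp run (0,4) capped by W -> flip
Dir E: edge -> no flip
Dir SW: opp run (1,4) (2,3) (3,2), next='.' -> no flip
Dir S: first cell '.' (not opp) -> no flip
Dir SE: edge -> no flip
All flips: (0,4)

Answer: ...WWW
..BBB.
..BB..
..BWB.
....W.
......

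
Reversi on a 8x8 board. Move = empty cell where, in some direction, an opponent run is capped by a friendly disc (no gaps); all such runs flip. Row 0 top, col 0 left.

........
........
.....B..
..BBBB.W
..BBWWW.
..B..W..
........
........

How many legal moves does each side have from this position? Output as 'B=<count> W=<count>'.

-- B to move --
(2,6): no bracket -> illegal
(2,7): no bracket -> illegal
(3,6): no bracket -> illegal
(4,7): flips 3 -> legal
(5,3): flips 1 -> legal
(5,4): flips 1 -> legal
(5,6): flips 1 -> legal
(5,7): flips 1 -> legal
(6,4): no bracket -> illegal
(6,5): flips 2 -> legal
(6,6): flips 2 -> legal
B mobility = 7
-- W to move --
(1,4): no bracket -> illegal
(1,5): flips 2 -> legal
(1,6): no bracket -> illegal
(2,1): no bracket -> illegal
(2,2): flips 1 -> legal
(2,3): flips 1 -> legal
(2,4): flips 2 -> legal
(2,6): flips 1 -> legal
(3,1): no bracket -> illegal
(3,6): no bracket -> illegal
(4,1): flips 2 -> legal
(5,1): no bracket -> illegal
(5,3): no bracket -> illegal
(5,4): no bracket -> illegal
(6,1): no bracket -> illegal
(6,2): no bracket -> illegal
(6,3): no bracket -> illegal
W mobility = 6

Answer: B=7 W=6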